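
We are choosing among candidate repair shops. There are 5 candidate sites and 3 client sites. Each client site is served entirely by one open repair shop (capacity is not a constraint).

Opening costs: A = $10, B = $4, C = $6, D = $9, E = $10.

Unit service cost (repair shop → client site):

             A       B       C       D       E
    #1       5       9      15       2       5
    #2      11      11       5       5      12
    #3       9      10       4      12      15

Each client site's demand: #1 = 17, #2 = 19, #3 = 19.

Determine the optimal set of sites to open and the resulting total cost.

Open C and D; minimum total cost 220.

For any fixed open set, each client site goes to its cheapest open site; total = fixed + service.
{C, D}: #1→D 2·17=34, #2→C 5·19=95, #3→C 4·19=76. Service 205; fixed 15; total 220.
{B, C, D}: #1→D 2·17=34, #2→C 5·19=95, #3→C 4·19=76. Service 205; fixed 19; total 224.
{A, C, D}: service 205 + fixed 25 = 230
{A, B, C, D, E}: service 205 + fixed 39 = 244
No other subset beats 220.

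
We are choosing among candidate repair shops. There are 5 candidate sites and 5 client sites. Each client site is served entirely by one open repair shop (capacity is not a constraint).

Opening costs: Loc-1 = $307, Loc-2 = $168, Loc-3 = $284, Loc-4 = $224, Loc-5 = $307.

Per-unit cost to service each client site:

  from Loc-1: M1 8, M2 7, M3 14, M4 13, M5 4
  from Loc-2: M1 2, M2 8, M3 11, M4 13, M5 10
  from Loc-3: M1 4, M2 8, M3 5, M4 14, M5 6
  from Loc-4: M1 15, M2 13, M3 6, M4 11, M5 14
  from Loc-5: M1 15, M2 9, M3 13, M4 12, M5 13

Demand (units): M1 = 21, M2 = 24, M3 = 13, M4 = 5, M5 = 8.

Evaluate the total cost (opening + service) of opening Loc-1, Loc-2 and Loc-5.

Each client site is assigned to its cheapest site among the open ones.
{Loc-1, Loc-2, Loc-5}: M1→Loc-2 2·21=42, M2→Loc-1 7·24=168, M3→Loc-2 11·13=143, M4→Loc-5 12·5=60, M5→Loc-1 4·8=32. Service 445; fixed 782; total 1227.

Total cost: 1227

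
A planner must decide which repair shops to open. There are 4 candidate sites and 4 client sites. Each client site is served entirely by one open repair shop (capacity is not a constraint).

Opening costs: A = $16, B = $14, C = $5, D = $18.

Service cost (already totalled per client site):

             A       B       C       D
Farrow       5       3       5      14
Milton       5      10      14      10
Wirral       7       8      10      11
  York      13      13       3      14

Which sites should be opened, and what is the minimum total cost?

Open C only; minimum total cost 37.

For any fixed open set, each client site goes to its cheapest open site; total = fixed + service.
{C}: Farrow→C 5, Milton→C 14, Wirral→C 10, York→C 3. Service 32; fixed 5; total 37.
{A, C}: service 20 + fixed 21 = 41
{B, C}: service 24 + fixed 19 = 43
{A, B, C, D}: service 18 + fixed 53 = 71
No other subset beats 37.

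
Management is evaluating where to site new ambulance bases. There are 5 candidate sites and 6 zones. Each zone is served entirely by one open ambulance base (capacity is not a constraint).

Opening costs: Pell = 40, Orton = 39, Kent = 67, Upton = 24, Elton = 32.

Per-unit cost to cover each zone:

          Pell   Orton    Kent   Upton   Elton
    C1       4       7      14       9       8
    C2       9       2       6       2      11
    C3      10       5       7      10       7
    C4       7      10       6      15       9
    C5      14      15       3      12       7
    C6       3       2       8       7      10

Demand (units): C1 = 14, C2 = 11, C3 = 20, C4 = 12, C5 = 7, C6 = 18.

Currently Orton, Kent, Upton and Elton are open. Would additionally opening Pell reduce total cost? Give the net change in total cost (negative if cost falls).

Yes — net change −2 (cost falls by 2).

Current service cost with {Orton, Kent, Upton, Elton}: 349.
Adding Pell: each zone re-picks its cheapest; new service cost 307, saving 42.
Extra fixed cost: 40. Net change = 40 − 42 = -2.
(Totals: 511 → 509.)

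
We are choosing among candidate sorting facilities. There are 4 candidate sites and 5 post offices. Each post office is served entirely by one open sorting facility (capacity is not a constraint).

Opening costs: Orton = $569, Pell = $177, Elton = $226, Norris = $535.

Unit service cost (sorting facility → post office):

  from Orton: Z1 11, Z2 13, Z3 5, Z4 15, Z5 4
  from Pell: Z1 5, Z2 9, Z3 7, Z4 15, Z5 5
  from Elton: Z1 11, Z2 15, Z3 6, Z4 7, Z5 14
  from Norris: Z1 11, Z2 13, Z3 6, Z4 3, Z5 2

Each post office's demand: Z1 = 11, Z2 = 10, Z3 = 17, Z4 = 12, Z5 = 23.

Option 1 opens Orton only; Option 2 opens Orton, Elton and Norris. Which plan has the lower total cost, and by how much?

Option 1: {Orton}: Z1→Orton 11·11=121, Z2→Orton 13·10=130, Z3→Orton 5·17=85, Z4→Orton 15·12=180, Z5→Orton 4·23=92. Service 608; fixed 569; total 1177.
Option 2: {Orton, Elton, Norris}: Z1→Orton 11·11=121, Z2→Orton 13·10=130, Z3→Orton 5·17=85, Z4→Norris 3·12=36, Z5→Norris 2·23=46. Service 418; fixed 1330; total 1748.
Difference: |1177 − 1748| = 571.

Option 1 is cheaper by 571.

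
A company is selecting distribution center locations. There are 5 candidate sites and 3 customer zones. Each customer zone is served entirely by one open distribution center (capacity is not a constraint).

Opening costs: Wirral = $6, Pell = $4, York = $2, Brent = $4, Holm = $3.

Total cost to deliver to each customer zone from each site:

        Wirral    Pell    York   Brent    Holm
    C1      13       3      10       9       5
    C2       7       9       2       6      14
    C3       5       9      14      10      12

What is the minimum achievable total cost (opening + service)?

For any fixed open set, each customer zone goes to its cheapest open site; total = fixed + service.
{Pell, York}: C1→Pell 3, C2→York 2, C3→Pell 9. Service 14; fixed 6; total 20.
{Wirral, Pell, York}: service 10 + fixed 12 = 22
{Wirral, York, Holm}: C1→Holm 5, C2→York 2, C3→Wirral 5. Service 12; fixed 11; total 23.
{Wirral, Pell, York, Brent, Holm}: C1→Pell 3, C2→York 2, C3→Wirral 5. Service 10; fixed 19; total 29.
No other subset beats 20.

Minimum total cost: 20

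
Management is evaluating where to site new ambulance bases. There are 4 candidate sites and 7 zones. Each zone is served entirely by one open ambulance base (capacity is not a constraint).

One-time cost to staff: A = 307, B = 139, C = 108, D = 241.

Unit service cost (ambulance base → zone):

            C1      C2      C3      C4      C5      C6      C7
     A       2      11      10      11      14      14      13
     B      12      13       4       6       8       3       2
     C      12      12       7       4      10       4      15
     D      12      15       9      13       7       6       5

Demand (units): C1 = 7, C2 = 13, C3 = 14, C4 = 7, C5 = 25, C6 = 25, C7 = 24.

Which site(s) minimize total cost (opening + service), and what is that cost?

For any fixed open set, each zone goes to its cheapest open site; total = fixed + service.
{B}: C1→B 12·7=84, C2→B 13·13=169, C3→B 4·14=56, C4→B 6·7=42, C5→B 8·25=200, C6→B 3·25=75, C7→B 2·24=48. Service 674; fixed 139; total 813.
{B, C}: C1→B 12·7=84, C2→C 12·13=156, C3→B 4·14=56, C4→C 4·7=28, C5→B 8·25=200, C6→B 3·25=75, C7→B 2·24=48. Service 647; fixed 247; total 894.
{A, B}: service 578 + fixed 446 = 1024
{A, B, C, D}: service 539 + fixed 795 = 1334
No other subset beats 813.

Open B only; minimum total cost 813.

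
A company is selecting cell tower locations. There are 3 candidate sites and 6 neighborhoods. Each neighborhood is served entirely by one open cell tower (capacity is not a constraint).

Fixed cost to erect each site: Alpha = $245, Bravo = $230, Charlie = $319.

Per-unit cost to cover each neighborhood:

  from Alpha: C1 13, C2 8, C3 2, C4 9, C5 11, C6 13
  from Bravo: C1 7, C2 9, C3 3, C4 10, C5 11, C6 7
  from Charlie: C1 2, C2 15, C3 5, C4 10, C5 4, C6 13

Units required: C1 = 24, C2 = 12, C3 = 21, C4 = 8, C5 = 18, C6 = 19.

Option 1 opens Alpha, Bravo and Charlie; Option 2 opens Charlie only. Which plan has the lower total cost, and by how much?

Option 1: {Alpha, Bravo, Charlie}: C1→Charlie 2·24=48, C2→Alpha 8·12=96, C3→Alpha 2·21=42, C4→Alpha 9·8=72, C5→Charlie 4·18=72, C6→Bravo 7·19=133. Service 463; fixed 794; total 1257.
Option 2: {Charlie}: C1→Charlie 2·24=48, C2→Charlie 15·12=180, C3→Charlie 5·21=105, C4→Charlie 10·8=80, C5→Charlie 4·18=72, C6→Charlie 13·19=247. Service 732; fixed 319; total 1051.
Difference: |1257 − 1051| = 206.

Option 2 is cheaper by 206.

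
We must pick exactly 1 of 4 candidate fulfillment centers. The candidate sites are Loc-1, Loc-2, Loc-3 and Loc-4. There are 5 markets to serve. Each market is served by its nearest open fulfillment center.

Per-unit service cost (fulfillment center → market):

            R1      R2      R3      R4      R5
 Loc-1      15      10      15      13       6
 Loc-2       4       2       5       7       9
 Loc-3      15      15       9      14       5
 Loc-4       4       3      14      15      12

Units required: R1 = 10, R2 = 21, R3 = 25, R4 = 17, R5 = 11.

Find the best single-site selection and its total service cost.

Choose Loc-2 only; total service cost 425.

With exactly 1 open, each market uses its cheapest among the chosen.
{Loc-2}: R1→Loc-2 4·10=40, R2→Loc-2 2·21=42, R3→Loc-2 5·25=125, R4→Loc-2 7·17=119, R5→Loc-2 9·11=99. Service cost 425.
{Loc-4}: service cost 840
{Loc-3}: service cost 983
Among all 4 size-1 choices, {Loc-2} is lowest.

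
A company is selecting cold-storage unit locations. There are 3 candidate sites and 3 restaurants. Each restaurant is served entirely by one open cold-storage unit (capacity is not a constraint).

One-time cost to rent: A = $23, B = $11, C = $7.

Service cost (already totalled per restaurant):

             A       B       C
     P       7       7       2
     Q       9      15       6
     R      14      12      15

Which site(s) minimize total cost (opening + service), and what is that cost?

Open C only; minimum total cost 30.

For any fixed open set, each restaurant goes to its cheapest open site; total = fixed + service.
{C}: P→C 2, Q→C 6, R→C 15. Service 23; fixed 7; total 30.
{B, C}: service 20 + fixed 18 = 38
{B}: P→B 7, Q→B 15, R→B 12. Service 34; fixed 11; total 45.
{A, B, C}: P→C 2, Q→C 6, R→B 12. Service 20; fixed 41; total 61.
No other subset beats 30.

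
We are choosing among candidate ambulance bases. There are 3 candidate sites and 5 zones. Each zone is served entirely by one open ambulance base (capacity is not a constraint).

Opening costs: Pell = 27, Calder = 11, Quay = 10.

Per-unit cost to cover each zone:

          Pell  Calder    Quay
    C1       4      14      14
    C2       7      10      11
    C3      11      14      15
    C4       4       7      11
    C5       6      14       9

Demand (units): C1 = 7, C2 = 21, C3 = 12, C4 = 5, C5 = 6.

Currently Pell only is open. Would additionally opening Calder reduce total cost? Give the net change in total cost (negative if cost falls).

Current service cost with {Pell}: 363.
Adding Calder: each zone re-picks its cheapest; new service cost 363, saving 0.
Extra fixed cost: 11. Net change = 11 − 0 = 11.
(Totals: 390 → 401.)

No — net change +11 (cost rises by 11).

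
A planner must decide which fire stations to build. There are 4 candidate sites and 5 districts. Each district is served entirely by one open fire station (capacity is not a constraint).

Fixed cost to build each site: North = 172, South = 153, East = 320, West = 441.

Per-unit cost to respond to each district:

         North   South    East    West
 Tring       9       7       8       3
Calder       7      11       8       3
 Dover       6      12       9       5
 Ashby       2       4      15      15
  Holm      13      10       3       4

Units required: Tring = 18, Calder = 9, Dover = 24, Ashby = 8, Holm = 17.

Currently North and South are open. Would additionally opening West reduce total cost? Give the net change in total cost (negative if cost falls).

Current service cost with {North, South}: 519.
Adding West: each district re-picks its cheapest; new service cost 285, saving 234.
Extra fixed cost: 441. Net change = 441 − 234 = 207.
(Totals: 844 → 1051.)

No — net change +207 (cost rises by 207).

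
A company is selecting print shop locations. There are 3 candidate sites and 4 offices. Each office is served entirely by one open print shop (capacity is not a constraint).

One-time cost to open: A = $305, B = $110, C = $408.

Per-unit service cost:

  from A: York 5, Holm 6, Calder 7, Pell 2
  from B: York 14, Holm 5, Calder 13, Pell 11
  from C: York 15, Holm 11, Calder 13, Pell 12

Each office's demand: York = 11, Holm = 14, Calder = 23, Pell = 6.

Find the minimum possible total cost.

Minimum total cost: 617

For any fixed open set, each office goes to its cheapest open site; total = fixed + service.
{A}: York→A 5·11=55, Holm→A 6·14=84, Calder→A 7·23=161, Pell→A 2·6=12. Service 312; fixed 305; total 617.
{B}: York→B 14·11=154, Holm→B 5·14=70, Calder→B 13·23=299, Pell→B 11·6=66. Service 589; fixed 110; total 699.
{A, B}: service 298 + fixed 415 = 713
{A, B, C}: York→A 5·11=55, Holm→B 5·14=70, Calder→A 7·23=161, Pell→A 2·6=12. Service 298; fixed 823; total 1121.
(All 7 nonempty subsets were checked; A only is lowest.)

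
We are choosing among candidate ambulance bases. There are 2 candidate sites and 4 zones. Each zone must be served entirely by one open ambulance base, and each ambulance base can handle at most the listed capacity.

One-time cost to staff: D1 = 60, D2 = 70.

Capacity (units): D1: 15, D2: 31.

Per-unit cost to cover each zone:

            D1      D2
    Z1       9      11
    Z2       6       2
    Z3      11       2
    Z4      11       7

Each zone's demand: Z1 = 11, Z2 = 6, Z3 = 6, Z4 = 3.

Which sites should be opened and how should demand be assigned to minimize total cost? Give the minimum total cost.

Minimum total cost: 236

Open {D2}: Z1→D2 11·11=121, Z2→D2 2·6=12, Z3→D2 2·6=12, Z4→D2 7·3=21.
Loads: D2 carries 26/31. Service 166; fixed 70; total 236.
Next best feasible plan costs 274.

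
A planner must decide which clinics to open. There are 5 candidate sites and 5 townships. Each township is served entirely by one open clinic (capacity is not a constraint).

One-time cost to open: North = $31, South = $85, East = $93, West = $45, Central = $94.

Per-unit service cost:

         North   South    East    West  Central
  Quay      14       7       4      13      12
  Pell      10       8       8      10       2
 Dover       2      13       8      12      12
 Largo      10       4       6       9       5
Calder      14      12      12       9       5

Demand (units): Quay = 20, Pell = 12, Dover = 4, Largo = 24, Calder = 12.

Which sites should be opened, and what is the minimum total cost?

Open East and Central; minimum total cost 503.

For any fixed open set, each township goes to its cheapest open site; total = fixed + service.
{East, Central}: Quay→East 4·20=80, Pell→Central 2·12=24, Dover→East 8·4=32, Largo→Central 5·24=120, Calder→Central 5·12=60. Service 316; fixed 187; total 503.
{North, East, Central}: Quay→East 4·20=80, Pell→Central 2·12=24, Dover→North 2·4=8, Largo→Central 5·24=120, Calder→Central 5·12=60. Service 292; fixed 218; total 510.
{North, South, Central}: service 328 + fixed 210 = 538
{North, South, East, West, Central}: service 268 + fixed 348 = 616
No other subset beats 503.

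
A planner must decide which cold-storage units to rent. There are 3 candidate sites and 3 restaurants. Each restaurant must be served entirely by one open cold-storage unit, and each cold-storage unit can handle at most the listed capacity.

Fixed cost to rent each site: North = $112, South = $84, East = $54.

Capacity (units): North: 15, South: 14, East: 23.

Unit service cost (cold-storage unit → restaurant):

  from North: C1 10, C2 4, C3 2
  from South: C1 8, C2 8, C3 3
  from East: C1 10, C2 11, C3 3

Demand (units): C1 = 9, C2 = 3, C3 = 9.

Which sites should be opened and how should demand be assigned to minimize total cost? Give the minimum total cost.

Open {East}: C1→East 10·9=90, C2→East 11·3=33, C3→East 3·9=27.
Loads: East carries 21/23. Service 150; fixed 54; total 204.
Next best feasible plan costs 261.

Minimum total cost: 204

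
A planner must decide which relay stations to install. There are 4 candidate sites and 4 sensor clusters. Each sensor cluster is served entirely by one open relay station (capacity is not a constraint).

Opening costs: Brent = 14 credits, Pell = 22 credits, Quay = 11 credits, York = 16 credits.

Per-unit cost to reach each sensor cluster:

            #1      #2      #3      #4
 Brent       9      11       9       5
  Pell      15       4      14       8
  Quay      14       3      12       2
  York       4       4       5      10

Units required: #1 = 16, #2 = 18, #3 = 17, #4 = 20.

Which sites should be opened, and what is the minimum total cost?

Open Quay and York; minimum total cost 270.

For any fixed open set, each sensor cluster goes to its cheapest open site; total = fixed + service.
{Quay, York}: #1→York 4·16=64, #2→Quay 3·18=54, #3→York 5·17=85, #4→Quay 2·20=40. Service 243; fixed 27; total 270.
{Brent, Quay, York}: #1→York 4·16=64, #2→Quay 3·18=54, #3→York 5·17=85, #4→Quay 2·20=40. Service 243; fixed 41; total 284.
{Pell, Quay, York}: service 243 + fixed 49 = 292
{Brent, Pell, Quay, York}: #1→York 4·16=64, #2→Quay 3·18=54, #3→York 5·17=85, #4→Quay 2·20=40. Service 243; fixed 63; total 306.
No other subset beats 270.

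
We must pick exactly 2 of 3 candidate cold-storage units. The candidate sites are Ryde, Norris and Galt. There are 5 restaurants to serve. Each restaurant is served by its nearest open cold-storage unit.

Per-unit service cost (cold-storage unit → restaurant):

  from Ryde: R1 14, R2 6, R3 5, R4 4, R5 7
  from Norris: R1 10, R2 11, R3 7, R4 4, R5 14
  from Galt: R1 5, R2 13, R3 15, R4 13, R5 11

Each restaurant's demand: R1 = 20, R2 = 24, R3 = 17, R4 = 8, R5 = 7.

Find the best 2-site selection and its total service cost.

With exactly 2 open, each restaurant uses its cheapest among the chosen.
{Ryde, Galt}: R1→Galt 5·20=100, R2→Ryde 6·24=144, R3→Ryde 5·17=85, R4→Ryde 4·8=32, R5→Ryde 7·7=49. Service cost 410.
{Ryde, Norris}: service cost 510
{Norris, Galt}: service cost 592
Among all 3 size-2 choices, {Ryde, Galt} is lowest.

Choose Ryde and Galt; total service cost 410.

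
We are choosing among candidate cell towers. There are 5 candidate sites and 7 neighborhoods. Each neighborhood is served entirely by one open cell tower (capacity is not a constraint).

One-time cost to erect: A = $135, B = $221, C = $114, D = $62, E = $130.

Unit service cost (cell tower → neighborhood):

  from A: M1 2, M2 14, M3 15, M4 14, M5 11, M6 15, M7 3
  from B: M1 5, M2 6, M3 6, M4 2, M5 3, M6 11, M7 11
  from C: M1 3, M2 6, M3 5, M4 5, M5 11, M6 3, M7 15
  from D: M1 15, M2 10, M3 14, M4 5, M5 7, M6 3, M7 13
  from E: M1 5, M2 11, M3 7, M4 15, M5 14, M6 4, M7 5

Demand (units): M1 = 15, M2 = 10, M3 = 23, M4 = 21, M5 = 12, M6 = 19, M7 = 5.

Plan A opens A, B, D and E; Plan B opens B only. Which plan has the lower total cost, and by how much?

Plan B is cheaper by 90.

Plan A: {A, B, D, E}: M1→A 2·15=30, M2→B 6·10=60, M3→B 6·23=138, M4→B 2·21=42, M5→B 3·12=36, M6→D 3·19=57, M7→A 3·5=15. Service 378; fixed 548; total 926.
Plan B: {B}: M1→B 5·15=75, M2→B 6·10=60, M3→B 6·23=138, M4→B 2·21=42, M5→B 3·12=36, M6→B 11·19=209, M7→B 11·5=55. Service 615; fixed 221; total 836.
Difference: |926 − 836| = 90.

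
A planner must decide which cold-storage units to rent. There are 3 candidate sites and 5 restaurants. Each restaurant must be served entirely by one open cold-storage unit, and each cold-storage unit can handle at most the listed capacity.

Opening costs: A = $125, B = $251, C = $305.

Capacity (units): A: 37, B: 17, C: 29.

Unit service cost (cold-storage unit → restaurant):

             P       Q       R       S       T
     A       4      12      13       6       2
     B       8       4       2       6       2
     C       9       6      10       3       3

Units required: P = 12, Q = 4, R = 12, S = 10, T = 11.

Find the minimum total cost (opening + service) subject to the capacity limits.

Open {A, B}: P→A 4·12=48, Q→B 4·4=16, R→B 2·12=24, S→A 6·10=60, T→A 2·11=22.
Loads: A carries 33/37, B carries 16/17. Service 170; fixed 376; total 546.
Next best feasible plan costs 578.

Minimum total cost: 546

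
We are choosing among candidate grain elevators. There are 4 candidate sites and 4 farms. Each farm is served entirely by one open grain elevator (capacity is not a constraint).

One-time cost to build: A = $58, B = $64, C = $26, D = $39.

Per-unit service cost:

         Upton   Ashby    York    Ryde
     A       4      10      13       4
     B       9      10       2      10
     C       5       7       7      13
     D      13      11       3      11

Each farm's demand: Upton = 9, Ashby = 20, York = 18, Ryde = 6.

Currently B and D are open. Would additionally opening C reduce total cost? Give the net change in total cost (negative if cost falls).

Yes — net change −70 (cost falls by 70).

Current service cost with {B, D}: 377.
Adding C: each farm re-picks its cheapest; new service cost 281, saving 96.
Extra fixed cost: 26. Net change = 26 − 96 = -70.
(Totals: 480 → 410.)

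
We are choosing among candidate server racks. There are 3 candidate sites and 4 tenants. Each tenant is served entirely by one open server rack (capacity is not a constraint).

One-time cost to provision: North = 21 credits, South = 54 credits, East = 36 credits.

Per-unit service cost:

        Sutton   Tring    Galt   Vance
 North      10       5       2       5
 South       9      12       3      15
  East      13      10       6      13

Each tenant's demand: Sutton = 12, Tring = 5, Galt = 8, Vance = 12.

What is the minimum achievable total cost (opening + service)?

Minimum total cost: 242

For any fixed open set, each tenant goes to its cheapest open site; total = fixed + service.
{North}: Sutton→North 10·12=120, Tring→North 5·5=25, Galt→North 2·8=16, Vance→North 5·12=60. Service 221; fixed 21; total 242.
{North, East}: Sutton→North 10·12=120, Tring→North 5·5=25, Galt→North 2·8=16, Vance→North 5·12=60. Service 221; fixed 57; total 278.
{North, South}: service 209 + fixed 75 = 284
{North, South, East}: Sutton→South 9·12=108, Tring→North 5·5=25, Galt→North 2·8=16, Vance→North 5·12=60. Service 209; fixed 111; total 320.
No other subset beats 242.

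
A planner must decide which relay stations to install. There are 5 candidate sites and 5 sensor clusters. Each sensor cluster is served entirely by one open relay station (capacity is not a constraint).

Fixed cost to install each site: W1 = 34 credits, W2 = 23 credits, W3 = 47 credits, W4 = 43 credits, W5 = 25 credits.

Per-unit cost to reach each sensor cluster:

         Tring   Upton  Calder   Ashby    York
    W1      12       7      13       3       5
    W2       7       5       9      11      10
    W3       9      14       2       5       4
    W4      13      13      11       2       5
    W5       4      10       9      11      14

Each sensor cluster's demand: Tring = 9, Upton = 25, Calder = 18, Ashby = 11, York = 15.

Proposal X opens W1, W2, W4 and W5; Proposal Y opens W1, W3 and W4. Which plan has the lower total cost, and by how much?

Proposal X: {W1, W2, W4, W5}: Tring→W5 4·9=36, Upton→W2 5·25=125, Calder→W2 9·18=162, Ashby→W4 2·11=22, York→W1 5·15=75. Service 420; fixed 125; total 545.
Proposal Y: {W1, W3, W4}: Tring→W3 9·9=81, Upton→W1 7·25=175, Calder→W3 2·18=36, Ashby→W4 2·11=22, York→W3 4·15=60. Service 374; fixed 124; total 498.
Difference: |545 − 498| = 47.

Proposal Y is cheaper by 47.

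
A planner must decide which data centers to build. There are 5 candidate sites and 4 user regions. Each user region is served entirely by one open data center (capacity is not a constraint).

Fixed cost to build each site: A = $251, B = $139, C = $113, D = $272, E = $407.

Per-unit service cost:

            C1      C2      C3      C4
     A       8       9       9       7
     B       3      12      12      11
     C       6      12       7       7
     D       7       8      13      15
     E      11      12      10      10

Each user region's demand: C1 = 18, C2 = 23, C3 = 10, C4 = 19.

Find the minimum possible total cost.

For any fixed open set, each user region goes to its cheapest open site; total = fixed + service.
{C}: C1→C 6·18=108, C2→C 12·23=276, C3→C 7·10=70, C4→C 7·19=133. Service 587; fixed 113; total 700.
{B, C}: service 533 + fixed 252 = 785
{B}: C1→B 3·18=54, C2→B 12·23=276, C3→B 12·10=120, C4→B 11·19=209. Service 659; fixed 139; total 798.
{A, B, C, D, E}: service 441 + fixed 1182 = 1623
No other subset beats 700.

Minimum total cost: 700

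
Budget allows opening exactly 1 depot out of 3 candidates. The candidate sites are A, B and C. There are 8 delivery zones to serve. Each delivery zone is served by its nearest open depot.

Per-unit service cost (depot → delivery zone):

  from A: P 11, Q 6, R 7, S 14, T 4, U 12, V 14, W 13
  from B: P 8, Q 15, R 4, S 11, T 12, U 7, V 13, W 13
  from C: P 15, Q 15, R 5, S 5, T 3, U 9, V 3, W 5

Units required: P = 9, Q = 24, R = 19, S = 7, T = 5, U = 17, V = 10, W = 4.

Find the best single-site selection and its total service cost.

Choose C only; total service cost 843.

With exactly 1 open, each delivery zone uses its cheapest among the chosen.
{C}: P→C 15·9=135, Q→C 15·24=360, R→C 5·19=95, S→C 5·7=35, T→C 3·5=15, U→C 9·17=153, V→C 3·10=30, W→C 5·4=20. Service cost 843.
{A}: service cost 890
{B}: service cost 946
Among all 3 size-1 choices, {C} is lowest.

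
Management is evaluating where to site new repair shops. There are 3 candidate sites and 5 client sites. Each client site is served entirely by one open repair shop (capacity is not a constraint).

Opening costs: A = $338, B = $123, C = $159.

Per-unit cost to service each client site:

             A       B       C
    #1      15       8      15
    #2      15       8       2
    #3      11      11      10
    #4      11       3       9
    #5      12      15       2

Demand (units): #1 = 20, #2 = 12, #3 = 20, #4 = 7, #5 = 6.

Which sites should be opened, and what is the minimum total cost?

Open B and C; minimum total cost 699.

For any fixed open set, each client site goes to its cheapest open site; total = fixed + service.
{B, C}: #1→B 8·20=160, #2→C 2·12=24, #3→C 10·20=200, #4→B 3·7=21, #5→C 2·6=12. Service 417; fixed 282; total 699.
{B}: service 587 + fixed 123 = 710
{C}: service 599 + fixed 159 = 758
{A, B, C}: service 417 + fixed 620 = 1037
No other subset beats 699.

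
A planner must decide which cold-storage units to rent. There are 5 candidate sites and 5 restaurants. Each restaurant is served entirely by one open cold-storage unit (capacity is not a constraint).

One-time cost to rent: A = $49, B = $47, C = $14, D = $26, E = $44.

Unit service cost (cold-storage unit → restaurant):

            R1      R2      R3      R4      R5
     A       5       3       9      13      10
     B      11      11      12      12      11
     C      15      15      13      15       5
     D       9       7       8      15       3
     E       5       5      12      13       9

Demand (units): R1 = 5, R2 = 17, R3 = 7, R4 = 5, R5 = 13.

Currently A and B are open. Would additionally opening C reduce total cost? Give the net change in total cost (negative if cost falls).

Yes — net change −51 (cost falls by 51).

Current service cost with {A, B}: 329.
Adding C: each restaurant re-picks its cheapest; new service cost 264, saving 65.
Extra fixed cost: 14. Net change = 14 − 65 = -51.
(Totals: 425 → 374.)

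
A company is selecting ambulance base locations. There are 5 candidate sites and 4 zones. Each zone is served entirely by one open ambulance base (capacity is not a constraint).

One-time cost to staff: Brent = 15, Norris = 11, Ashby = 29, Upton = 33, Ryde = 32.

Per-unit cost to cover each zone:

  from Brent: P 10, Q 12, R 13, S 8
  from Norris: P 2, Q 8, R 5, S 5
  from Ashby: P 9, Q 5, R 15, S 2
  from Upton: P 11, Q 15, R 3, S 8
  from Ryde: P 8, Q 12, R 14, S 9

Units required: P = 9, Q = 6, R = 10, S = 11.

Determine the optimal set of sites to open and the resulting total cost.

For any fixed open set, each zone goes to its cheapest open site; total = fixed + service.
{Norris, Ashby}: P→Norris 2·9=18, Q→Ashby 5·6=30, R→Norris 5·10=50, S→Ashby 2·11=22. Service 120; fixed 40; total 160.
{Norris, Ashby, Upton}: P→Norris 2·9=18, Q→Ashby 5·6=30, R→Upton 3·10=30, S→Ashby 2·11=22. Service 100; fixed 73; total 173.
{Brent, Norris, Ashby}: service 120 + fixed 55 = 175
{Brent, Norris, Ashby, Upton, Ryde}: P→Norris 2·9=18, Q→Ashby 5·6=30, R→Upton 3·10=30, S→Ashby 2·11=22. Service 100; fixed 120; total 220.
No other subset beats 160.

Open Norris and Ashby; minimum total cost 160.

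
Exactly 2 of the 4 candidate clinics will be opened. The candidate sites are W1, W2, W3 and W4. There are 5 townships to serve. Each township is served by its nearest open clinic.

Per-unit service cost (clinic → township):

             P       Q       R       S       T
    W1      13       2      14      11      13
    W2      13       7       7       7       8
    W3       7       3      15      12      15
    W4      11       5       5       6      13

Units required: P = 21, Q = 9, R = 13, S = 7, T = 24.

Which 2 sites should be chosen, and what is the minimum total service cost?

Choose W2 and W3; total service cost 506.

With exactly 2 open, each township uses its cheapest among the chosen.
{W2, W3}: P→W3 7·21=147, Q→W3 3·9=27, R→W2 7·13=91, S→W2 7·7=49, T→W2 8·24=192. Service cost 506.
{W2, W4}: service cost 575
{W3, W4}: service cost 593
Among all 6 size-2 choices, {W2, W3} is lowest.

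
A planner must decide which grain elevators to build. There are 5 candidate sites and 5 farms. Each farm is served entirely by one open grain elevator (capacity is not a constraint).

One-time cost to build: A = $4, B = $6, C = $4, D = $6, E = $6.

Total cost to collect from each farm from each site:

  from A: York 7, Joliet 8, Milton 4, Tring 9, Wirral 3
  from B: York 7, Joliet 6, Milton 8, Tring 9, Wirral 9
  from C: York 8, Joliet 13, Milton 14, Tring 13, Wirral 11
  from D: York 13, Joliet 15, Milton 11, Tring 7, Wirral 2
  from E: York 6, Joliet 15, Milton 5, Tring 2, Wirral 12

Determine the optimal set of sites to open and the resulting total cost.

Open A and E; minimum total cost 33.

For any fixed open set, each farm goes to its cheapest open site; total = fixed + service.
{A, E}: York→E 6, Joliet→A 8, Milton→A 4, Tring→E 2, Wirral→A 3. Service 23; fixed 10; total 33.
{A}: York→A 7, Joliet→A 8, Milton→A 4, Tring→A 9, Wirral→A 3. Service 31; fixed 4; total 35.
{A, B, E}: service 21 + fixed 16 = 37
{A, B, C, D, E}: York→E 6, Joliet→B 6, Milton→A 4, Tring→E 2, Wirral→D 2. Service 20; fixed 26; total 46.
No other subset beats 33.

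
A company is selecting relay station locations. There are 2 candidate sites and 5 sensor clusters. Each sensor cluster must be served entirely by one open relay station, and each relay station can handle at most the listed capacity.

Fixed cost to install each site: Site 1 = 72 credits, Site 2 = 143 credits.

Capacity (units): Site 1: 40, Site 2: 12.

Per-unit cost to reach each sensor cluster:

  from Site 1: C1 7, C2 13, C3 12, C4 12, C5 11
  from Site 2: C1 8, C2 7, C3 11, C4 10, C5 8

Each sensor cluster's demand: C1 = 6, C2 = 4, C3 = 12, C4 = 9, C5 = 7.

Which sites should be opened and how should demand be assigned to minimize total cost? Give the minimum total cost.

Minimum total cost: 495

Open {Site 1}: C1→Site 1 7·6=42, C2→Site 1 13·4=52, C3→Site 1 12·12=144, C4→Site 1 12·9=108, C5→Site 1 11·7=77.
Loads: Site 1 carries 38/40. Service 423; fixed 72; total 495.
Next best feasible plan costs 593.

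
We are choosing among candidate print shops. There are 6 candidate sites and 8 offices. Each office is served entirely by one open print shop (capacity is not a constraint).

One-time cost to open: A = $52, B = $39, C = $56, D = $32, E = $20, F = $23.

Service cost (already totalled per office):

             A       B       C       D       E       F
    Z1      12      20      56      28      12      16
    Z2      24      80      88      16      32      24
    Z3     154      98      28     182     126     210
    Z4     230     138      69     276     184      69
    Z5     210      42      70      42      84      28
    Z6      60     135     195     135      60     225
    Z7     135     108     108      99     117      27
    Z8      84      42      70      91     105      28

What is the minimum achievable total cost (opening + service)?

For any fixed open set, each office goes to its cheapest open site; total = fixed + service.
{C, E, F}: Z1→E 12, Z2→F 24, Z3→C 28, Z4→C 69, Z5→F 28, Z6→E 60, Z7→F 27, Z8→F 28. Service 276; fixed 99; total 375.
{C, D, E, F}: service 268 + fixed 131 = 399
{A, C, F}: Z1→A 12, Z2→A 24, Z3→C 28, Z4→C 69, Z5→F 28, Z6→A 60, Z7→F 27, Z8→F 28. Service 276; fixed 131; total 407.
{A, B, C, D, E, F}: Z1→A 12, Z2→D 16, Z3→C 28, Z4→C 69, Z5→F 28, Z6→A 60, Z7→F 27, Z8→F 28. Service 268; fixed 222; total 490.
No other subset beats 375.

Minimum total cost: 375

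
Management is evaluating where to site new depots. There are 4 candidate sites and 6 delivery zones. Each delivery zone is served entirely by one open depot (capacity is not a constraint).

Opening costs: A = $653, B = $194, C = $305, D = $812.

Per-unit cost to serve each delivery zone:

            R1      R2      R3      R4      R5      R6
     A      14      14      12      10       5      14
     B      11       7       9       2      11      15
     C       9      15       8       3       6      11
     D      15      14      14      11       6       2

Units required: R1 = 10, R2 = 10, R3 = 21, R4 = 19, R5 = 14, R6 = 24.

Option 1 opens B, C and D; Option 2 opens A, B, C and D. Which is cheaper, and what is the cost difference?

Option 1: {B, C, D}: R1→C 9·10=90, R2→B 7·10=70, R3→C 8·21=168, R4→B 2·19=38, R5→C 6·14=84, R6→D 2·24=48. Service 498; fixed 1311; total 1809.
Option 2: {A, B, C, D}: R1→C 9·10=90, R2→B 7·10=70, R3→C 8·21=168, R4→B 2·19=38, R5→A 5·14=70, R6→D 2·24=48. Service 484; fixed 1964; total 2448.
Difference: |1809 − 2448| = 639.

Option 1 is cheaper by 639.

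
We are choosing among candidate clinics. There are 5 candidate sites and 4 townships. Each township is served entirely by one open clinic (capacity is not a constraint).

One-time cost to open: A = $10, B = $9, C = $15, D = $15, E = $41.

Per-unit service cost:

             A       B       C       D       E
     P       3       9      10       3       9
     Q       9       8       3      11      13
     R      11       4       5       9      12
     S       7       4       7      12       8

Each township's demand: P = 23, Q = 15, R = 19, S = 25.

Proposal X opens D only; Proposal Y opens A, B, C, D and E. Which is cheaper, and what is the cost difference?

Proposal Y is cheaper by 340.

Proposal X: {D}: P→D 3·23=69, Q→D 11·15=165, R→D 9·19=171, S→D 12·25=300. Service 705; fixed 15; total 720.
Proposal Y: {A, B, C, D, E}: P→A 3·23=69, Q→C 3·15=45, R→B 4·19=76, S→B 4·25=100. Service 290; fixed 90; total 380.
Difference: |720 − 380| = 340.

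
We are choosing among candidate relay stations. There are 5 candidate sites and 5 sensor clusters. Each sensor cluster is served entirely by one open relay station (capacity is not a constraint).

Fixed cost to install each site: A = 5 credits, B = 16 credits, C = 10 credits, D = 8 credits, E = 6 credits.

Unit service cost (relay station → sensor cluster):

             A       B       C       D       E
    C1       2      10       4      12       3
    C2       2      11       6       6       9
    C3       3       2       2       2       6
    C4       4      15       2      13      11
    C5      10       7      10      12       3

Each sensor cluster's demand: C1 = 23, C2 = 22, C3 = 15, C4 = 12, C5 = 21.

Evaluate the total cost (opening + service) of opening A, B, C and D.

Total cost: 330

Each sensor cluster is assigned to its cheapest site among the open ones.
{A, B, C, D}: C1→A 2·23=46, C2→A 2·22=44, C3→B 2·15=30, C4→C 2·12=24, C5→B 7·21=147. Service 291; fixed 39; total 330.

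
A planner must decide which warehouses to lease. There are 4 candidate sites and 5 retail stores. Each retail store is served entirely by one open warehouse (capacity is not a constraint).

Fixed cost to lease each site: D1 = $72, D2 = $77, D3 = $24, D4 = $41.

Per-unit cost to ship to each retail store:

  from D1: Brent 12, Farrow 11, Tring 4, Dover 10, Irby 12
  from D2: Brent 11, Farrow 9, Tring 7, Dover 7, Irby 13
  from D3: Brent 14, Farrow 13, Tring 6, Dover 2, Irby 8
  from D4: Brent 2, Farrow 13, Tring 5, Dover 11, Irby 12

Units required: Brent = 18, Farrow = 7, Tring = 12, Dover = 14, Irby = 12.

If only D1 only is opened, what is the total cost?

Each retail store is assigned to its cheapest site among the open ones.
{D1}: Brent→D1 12·18=216, Farrow→D1 11·7=77, Tring→D1 4·12=48, Dover→D1 10·14=140, Irby→D1 12·12=144. Service 625; fixed 72; total 697.

Total cost: 697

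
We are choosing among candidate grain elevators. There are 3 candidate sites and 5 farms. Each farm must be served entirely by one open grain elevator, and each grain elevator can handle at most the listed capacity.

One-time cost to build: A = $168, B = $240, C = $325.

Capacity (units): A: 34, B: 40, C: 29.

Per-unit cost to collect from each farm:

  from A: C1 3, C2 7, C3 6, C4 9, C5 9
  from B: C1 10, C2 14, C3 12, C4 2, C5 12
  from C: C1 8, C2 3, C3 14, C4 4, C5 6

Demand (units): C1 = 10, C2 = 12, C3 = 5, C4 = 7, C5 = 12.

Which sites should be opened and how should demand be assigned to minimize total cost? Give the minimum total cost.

Minimum total cost: 704

Open {A, B}: C1→A 3·10=30, C2→A 7·12=84, C3→B 12·5=60, C4→B 2·7=14, C5→A 9·12=108.
Loads: A carries 34/34, B carries 12/40. Service 296; fixed 408; total 704.
Next best feasible plan costs 710.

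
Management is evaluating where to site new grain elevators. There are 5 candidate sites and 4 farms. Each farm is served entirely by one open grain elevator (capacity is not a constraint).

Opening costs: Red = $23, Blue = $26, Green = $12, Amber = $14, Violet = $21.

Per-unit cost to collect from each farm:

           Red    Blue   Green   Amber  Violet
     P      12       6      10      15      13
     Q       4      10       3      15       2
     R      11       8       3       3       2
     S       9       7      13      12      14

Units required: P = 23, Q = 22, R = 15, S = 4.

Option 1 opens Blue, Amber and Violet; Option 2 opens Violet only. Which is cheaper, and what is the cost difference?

Option 1 is cheaper by 149.

Option 1: {Blue, Amber, Violet}: P→Blue 6·23=138, Q→Violet 2·22=44, R→Violet 2·15=30, S→Blue 7·4=28. Service 240; fixed 61; total 301.
Option 2: {Violet}: P→Violet 13·23=299, Q→Violet 2·22=44, R→Violet 2·15=30, S→Violet 14·4=56. Service 429; fixed 21; total 450.
Difference: |301 − 450| = 149.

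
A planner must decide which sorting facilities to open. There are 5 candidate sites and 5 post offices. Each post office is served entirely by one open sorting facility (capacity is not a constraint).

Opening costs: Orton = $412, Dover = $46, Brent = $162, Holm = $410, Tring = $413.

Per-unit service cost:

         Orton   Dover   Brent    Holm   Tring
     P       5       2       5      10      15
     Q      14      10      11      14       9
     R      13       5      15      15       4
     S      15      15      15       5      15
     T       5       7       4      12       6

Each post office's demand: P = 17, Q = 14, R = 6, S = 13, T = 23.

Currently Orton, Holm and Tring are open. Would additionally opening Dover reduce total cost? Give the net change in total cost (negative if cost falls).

Yes — net change −5 (cost falls by 5).

Current service cost with {Orton, Holm, Tring}: 415.
Adding Dover: each post office re-picks its cheapest; new service cost 364, saving 51.
Extra fixed cost: 46. Net change = 46 − 51 = -5.
(Totals: 1650 → 1645.)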